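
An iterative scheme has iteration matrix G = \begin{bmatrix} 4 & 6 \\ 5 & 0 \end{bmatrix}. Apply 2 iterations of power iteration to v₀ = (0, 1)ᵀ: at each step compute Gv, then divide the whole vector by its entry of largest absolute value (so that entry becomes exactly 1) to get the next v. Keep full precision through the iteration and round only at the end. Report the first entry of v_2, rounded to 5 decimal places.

0.80000

Gv0 = (6.000000, 0.000000); divide by 6.000000 → v1 = (1.000000, 0.000000)
Gv1 = (4.000000, 5.000000); divide by 5.000000 → v2 = (0.800000, 1.000000)
Requested entry of v2: 24/30 = 0.80000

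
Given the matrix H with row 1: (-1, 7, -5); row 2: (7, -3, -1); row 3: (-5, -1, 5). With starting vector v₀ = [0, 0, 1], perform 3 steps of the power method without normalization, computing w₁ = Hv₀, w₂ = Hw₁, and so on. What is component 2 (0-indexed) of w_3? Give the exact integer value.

w1 = Hv₀ = (-5, -1, 5)
w2 = Hw1 = (-27, -37, 51)
w3 = Hw2 = (-487, -129, 427)
The requested component of w3 is 427.

427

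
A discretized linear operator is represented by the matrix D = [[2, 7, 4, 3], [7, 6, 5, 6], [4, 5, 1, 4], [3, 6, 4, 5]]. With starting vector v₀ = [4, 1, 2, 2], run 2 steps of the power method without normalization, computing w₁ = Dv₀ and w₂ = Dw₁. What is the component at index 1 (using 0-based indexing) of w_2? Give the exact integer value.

910

w1 = Dv₀ = (2·4 + 7·1 + 4·2 + 3·2; 7·4 + 6·1 + 5·2 + 6·2; 4·4 + 5·1 + 1·2 + 4·2; 3·4 + 6·1 + 4·2 + 5·2) = (29, 56, 31, 36)
w2 = Dw1 = (2·29 + 7·56 + 4·31 + 3·36; 7·29 + 6·56 + 5·31 + 6·36; 4·29 + 5·56 + 1·31 + 4·36; 3·29 + 6·56 + 4·31 + 5·36) = (682, 910, 571, 727)
The requested component of w2 is 910.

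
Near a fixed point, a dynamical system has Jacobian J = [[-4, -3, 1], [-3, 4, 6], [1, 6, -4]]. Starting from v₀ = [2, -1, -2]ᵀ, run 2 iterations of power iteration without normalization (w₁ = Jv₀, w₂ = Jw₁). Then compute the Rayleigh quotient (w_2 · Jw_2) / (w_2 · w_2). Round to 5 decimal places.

w1 = Jv₀ = ((-4)·2 + (-3)·(-1) + 1·(-2); (-3)·2 + 4·(-1) + 6·(-2); 1·2 + 6·(-1) + (-4)·(-2)) = (-7, -22, 4)
w2 = Jw1 = ((-4)·(-7) + (-3)·(-22) + 1·4; (-3)·(-7) + 4·(-22) + 6·4; 1·(-7) + 6·(-22) + (-4)·4) = (98, -43, -155)
Jw2 = (-418, -1396, 460)
w2·Jw2 = 98·(-418) + (-43)·(-1396) + (-155)·460 = -52236; w2·w2 = 98·98 + (-43)·(-43) + (-155)·(-155) = 35478
λ ≈ -52236/35478 = -1.47235

λ ≈ -1.47235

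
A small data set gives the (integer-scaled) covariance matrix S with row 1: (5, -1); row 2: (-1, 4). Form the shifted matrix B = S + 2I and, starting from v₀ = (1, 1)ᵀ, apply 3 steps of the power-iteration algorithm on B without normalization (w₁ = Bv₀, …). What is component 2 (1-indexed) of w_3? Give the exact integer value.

B = S + 2I has rows (7, -1); (-1, 6)
w1 = Bv₀ = (7·1 + (-1)·1; (-1)·1 + 6·1) = (6, 5)
w2 = Bw1 = (7·6 + (-1)·5; (-1)·6 + 6·5) = (37, 24)
w3 = Bw2 = (235, 107)
Requested component of w3: 107

107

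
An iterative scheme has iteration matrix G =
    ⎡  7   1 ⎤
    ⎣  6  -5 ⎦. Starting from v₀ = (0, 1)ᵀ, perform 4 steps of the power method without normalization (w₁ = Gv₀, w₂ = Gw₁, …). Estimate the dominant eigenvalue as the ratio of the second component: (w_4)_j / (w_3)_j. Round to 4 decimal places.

w1 = Gv₀ = (1, -5)
w2 = Gw1 = (2, 31)
w3 = Gw2 = (45, -143)
w4 = Gw3 = (172, 985)
Ratio at component: 985 / -143 = -6.8881

-6.8881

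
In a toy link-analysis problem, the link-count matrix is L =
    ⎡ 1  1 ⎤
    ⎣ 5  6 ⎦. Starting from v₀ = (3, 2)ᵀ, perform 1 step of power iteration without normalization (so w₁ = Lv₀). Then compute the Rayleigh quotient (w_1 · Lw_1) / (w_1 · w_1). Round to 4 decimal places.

λ ≈ 6.9085

w1 = Lv₀ = (1·3 + 1·2; 5·3 + 6·2) = (5, 27)
Lw1 = (32, 187)
w1·Lw1 = 5·32 + 27·187 = 5209; w1·w1 = 5·5 + 27·27 = 754
λ ≈ 5209/754 = 6.9085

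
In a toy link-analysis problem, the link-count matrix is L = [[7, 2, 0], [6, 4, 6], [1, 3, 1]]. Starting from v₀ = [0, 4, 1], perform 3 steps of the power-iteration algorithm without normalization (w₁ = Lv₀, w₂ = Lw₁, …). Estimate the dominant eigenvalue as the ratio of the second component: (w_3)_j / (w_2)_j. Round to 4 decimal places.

9.2430

w1 = Lv₀ = (8, 22, 13)
w2 = Lw1 = (100, 214, 87)
w3 = Lw2 = (1128, 1978, 829)
Ratio at component: 1978 / 214 = 9.2430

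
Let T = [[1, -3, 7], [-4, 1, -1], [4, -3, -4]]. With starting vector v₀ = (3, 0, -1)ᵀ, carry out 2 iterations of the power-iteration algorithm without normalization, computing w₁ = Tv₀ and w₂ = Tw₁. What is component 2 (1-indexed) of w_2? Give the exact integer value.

w1 = Tv₀ = (1·3 + (-3)·0 + 7·(-1); (-4)·3 + 1·0 + (-1)·(-1); 4·3 + (-3)·0 + (-4)·(-1)) = (-4, -11, 16)
w2 = Tw1 = (1·(-4) + (-3)·(-11) + 7·16; (-4)·(-4) + 1·(-11) + (-1)·16; 4·(-4) + (-3)·(-11) + (-4)·16) = (141, -11, -47)
The requested component of w2 is -11.

-11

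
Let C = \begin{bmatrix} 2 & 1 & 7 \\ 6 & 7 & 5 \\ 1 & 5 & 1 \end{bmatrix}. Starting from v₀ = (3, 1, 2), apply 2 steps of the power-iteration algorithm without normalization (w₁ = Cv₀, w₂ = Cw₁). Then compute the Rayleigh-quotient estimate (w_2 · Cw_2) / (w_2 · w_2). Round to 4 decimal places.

11.8907

w1 = Cv₀ = (2·3 + 1·1 + 7·2; 6·3 + 7·1 + 5·2; 1·3 + 5·1 + 1·2) = (21, 35, 10)
w2 = Cw1 = (2·21 + 1·35 + 7·10; 6·21 + 7·35 + 5·10; 1·21 + 5·35 + 1·10) = (147, 421, 206)
Cw2 = (2157, 4859, 2458)
w2·Cw2 = 147·2157 + 421·4859 + 206·2458 = 2869066; w2·w2 = 147·147 + 421·421 + 206·206 = 241286
λ ≈ 2869066/241286 = 11.8907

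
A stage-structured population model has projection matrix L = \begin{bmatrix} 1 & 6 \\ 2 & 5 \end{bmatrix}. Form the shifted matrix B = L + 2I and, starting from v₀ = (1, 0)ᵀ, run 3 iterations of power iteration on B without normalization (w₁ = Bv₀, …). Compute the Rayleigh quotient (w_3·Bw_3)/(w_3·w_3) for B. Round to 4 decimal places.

B = L + 2I has rows (3, 6); (2, 7)
w1 = Bv₀ = (3·1 + 6·0; 2·1 + 7·0) = (3, 2)
w2 = Bw1 = (3·3 + 6·2; 2·3 + 7·2) = (21, 20)
w3 = Bw2 = (183, 182)
Bw3 = (1641, 1640)
w3·Bw3 = 598783; w3·w3 = 66613; μ ≈ 598783/66613 = 8.9890

μ ≈ 8.9890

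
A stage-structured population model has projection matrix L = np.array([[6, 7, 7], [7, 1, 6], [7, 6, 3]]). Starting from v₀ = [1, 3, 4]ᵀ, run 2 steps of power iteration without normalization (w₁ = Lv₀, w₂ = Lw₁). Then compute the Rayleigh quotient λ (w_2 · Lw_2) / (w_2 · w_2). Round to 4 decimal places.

w1 = Lv₀ = (55, 34, 37)
w2 = Lw1 = (827, 641, 700)
Lw2 = (14349, 10630, 11735)
w2·Lw2 = 827·14349 + 641·10630 + 700·11735 = 26894953; w2·w2 = 827·827 + 641·641 + 700·700 = 1584810
λ ≈ 26894953/1584810 = 16.9705

λ ≈ 16.9705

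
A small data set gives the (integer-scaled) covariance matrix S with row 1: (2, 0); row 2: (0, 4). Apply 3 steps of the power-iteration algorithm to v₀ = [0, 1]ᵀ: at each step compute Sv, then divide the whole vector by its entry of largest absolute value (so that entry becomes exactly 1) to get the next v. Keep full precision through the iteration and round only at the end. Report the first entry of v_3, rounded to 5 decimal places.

Sv0 = (0.000000, 4.000000); divide by 4.000000 → v1 = (0.000000, 1.000000)
Sv1 = (0.000000, 4.000000); divide by 4.000000 → v2 = (0.000000, 1.000000)
Sv2 = (0.000000, 4.000000); divide by 4.000000 → v3 = (0.000000, 1.000000)
Requested entry of v3: 0/64 = 0.00000

0.00000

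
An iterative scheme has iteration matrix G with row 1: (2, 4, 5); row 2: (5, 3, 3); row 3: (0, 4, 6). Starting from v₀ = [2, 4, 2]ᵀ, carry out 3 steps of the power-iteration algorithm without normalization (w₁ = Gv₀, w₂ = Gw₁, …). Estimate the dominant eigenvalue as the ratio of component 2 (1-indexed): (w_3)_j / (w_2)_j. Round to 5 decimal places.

λ ≈ 10.54717

w1 = Gv₀ = (2·2 + 4·4 + 5·2; 5·2 + 3·4 + 3·2; 0·2 + 4·4 + 6·2) = (30, 28, 28)
w2 = Gw1 = (2·30 + 4·28 + 5·28; 5·30 + 3·28 + 3·28; 0·30 + 4·28 + 6·28) = (312, 318, 280)
w3 = Gw2 = (3296, 3354, 2952)
Ratio at component: 3354 / 318 = 10.54717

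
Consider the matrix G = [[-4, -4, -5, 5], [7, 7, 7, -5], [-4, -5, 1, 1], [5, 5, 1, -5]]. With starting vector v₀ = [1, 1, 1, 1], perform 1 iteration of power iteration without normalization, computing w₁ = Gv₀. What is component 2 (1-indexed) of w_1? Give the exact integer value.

w1 = Gv₀ = ((-4)·1 + (-4)·1 + (-5)·1 + 5·1; 7·1 + 7·1 + 7·1 + (-5)·1; (-4)·1 + (-5)·1 + 1·1 + 1·1; 5·1 + 5·1 + 1·1 + (-5)·1) = (-8, 16, -7, 6)
The requested component of w1 is 16.

16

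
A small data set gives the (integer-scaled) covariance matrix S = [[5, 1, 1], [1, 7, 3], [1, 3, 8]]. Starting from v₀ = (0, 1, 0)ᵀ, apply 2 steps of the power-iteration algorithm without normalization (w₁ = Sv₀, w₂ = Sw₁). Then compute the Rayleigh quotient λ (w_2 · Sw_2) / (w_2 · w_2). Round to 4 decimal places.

w1 = Sv₀ = (5·0 + 1·1 + 1·0; 1·0 + 7·1 + 3·0; 1·0 + 3·1 + 8·0) = (1, 7, 3)
w2 = Sw1 = (5·1 + 1·7 + 1·3; 1·1 + 7·7 + 3·3; 1·1 + 3·7 + 8·3) = (15, 59, 46)
Sw2 = (180, 566, 560)
w2·Sw2 = 15·180 + 59·566 + 46·560 = 61854; w2·w2 = 15·15 + 59·59 + 46·46 = 5822
λ ≈ 61854/5822 = 10.6242

λ ≈ 10.6242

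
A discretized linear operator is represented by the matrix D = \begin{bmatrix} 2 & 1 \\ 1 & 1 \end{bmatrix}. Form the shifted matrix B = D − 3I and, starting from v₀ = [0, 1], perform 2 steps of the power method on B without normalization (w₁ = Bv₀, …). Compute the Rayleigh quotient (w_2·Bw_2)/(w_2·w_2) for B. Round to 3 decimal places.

-2.618

B = D − 3I has rows (-1, 1); (1, -2)
w1 = Bv₀ = (1, -2)
w2 = Bw1 = (-3, 5)
Bw2 = (8, -13)
w2·Bw2 = -89; w2·w2 = 34; μ ≈ -89/34 = -2.618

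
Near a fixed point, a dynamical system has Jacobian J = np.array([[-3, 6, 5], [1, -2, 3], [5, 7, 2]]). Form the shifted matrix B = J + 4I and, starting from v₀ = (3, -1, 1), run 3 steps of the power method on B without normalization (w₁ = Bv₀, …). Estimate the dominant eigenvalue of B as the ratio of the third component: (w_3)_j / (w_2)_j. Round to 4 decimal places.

12.9180

B = J + 4I has rows (1, 6, 5); (1, 2, 3); (5, 7, 6)
w1 = Bv₀ = (2, 4, 14)
w2 = Bw1 = (96, 52, 122)
w3 = Bw2 = (1018, 566, 1576)
Ratio: 1576/122 = 12.9180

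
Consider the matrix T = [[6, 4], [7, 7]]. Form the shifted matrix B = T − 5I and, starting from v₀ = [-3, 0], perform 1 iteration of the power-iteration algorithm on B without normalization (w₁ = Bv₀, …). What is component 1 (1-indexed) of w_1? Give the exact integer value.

B = T − 5I has rows (1, 4); (7, 2)
w1 = Bv₀ = (1·(-3) + 4·0; 7·(-3) + 2·0) = (-3, -21)
Requested component of w1: -3

-3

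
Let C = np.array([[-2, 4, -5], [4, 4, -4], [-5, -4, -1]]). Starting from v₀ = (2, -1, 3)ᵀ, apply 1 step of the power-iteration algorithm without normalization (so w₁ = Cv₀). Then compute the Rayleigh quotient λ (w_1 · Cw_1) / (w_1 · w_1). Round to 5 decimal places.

w1 = Cv₀ = (-23, -8, -9)
Cw1 = (59, -88, 156)
w1·Cw1 = (-23)·59 + (-8)·(-88) + (-9)·156 = -2057; w1·w1 = (-23)·(-23) + (-8)·(-8) + (-9)·(-9) = 674
λ ≈ -2057/674 = -3.05193

-3.05193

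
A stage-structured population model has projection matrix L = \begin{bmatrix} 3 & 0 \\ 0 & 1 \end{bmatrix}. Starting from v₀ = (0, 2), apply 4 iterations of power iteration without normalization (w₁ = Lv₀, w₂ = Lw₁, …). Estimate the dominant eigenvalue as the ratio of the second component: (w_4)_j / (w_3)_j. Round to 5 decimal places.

λ ≈ 1.00000

w1 = Lv₀ = (0, 2)
w2 = Lw1 = (0, 2)
w3 = Lw2 = (0, 2)
w4 = Lw3 = (0, 2)
Ratio at component: 2 / 2 = 1.00000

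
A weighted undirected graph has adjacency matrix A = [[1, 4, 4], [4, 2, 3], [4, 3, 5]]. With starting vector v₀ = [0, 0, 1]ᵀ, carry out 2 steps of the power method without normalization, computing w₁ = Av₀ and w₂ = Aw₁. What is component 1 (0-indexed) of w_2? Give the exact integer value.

37

w1 = Av₀ = (1·0 + 4·0 + 4·1; 4·0 + 2·0 + 3·1; 4·0 + 3·0 + 5·1) = (4, 3, 5)
w2 = Aw1 = (1·4 + 4·3 + 4·5; 4·4 + 2·3 + 3·5; 4·4 + 3·3 + 5·5) = (36, 37, 50)
The requested component of w2 is 37.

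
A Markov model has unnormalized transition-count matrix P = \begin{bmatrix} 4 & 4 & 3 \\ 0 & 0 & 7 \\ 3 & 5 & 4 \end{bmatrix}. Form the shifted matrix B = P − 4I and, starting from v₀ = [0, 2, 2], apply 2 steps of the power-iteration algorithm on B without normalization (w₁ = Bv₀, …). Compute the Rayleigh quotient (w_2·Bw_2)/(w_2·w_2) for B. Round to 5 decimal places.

B = P − 4I has rows (0, 4, 3); (0, -4, 7); (3, 5, 0)
w1 = Bv₀ = (0·0 + 4·2 + 3·2; 0·0 + (-4)·2 + 7·2; 3·0 + 5·2 + 0·2) = (14, 6, 10)
w2 = Bw1 = (0·14 + 4·6 + 3·10; 0·14 + (-4)·6 + 7·10; 3·14 + 5·6 + 0·10) = (54, 46, 72)
Bw2 = (400, 320, 392)
w2·Bw2 = 64544; w2·w2 = 10216; μ ≈ 64544/10216 = 6.31793

6.31793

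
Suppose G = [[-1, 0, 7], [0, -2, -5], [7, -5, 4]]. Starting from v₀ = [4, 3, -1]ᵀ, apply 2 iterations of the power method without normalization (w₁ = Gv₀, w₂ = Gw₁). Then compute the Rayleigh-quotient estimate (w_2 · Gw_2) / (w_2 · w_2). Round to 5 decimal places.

λ ≈ -6.58462

w1 = Gv₀ = ((-1)·4 + 0·3 + 7·(-1); 0·4 + (-2)·3 + (-5)·(-1); 7·4 + (-5)·3 + 4·(-1)) = (-11, -1, 9)
w2 = Gw1 = ((-1)·(-11) + 0·(-1) + 7·9; 0·(-11) + (-2)·(-1) + (-5)·9; 7·(-11) + (-5)·(-1) + 4·9) = (74, -43, -36)
Gw2 = (-326, 266, 589)
w2·Gw2 = 74·(-326) + (-43)·266 + (-36)·589 = -56766; w2·w2 = 74·74 + (-43)·(-43) + (-36)·(-36) = 8621
λ ≈ -56766/8621 = -6.58462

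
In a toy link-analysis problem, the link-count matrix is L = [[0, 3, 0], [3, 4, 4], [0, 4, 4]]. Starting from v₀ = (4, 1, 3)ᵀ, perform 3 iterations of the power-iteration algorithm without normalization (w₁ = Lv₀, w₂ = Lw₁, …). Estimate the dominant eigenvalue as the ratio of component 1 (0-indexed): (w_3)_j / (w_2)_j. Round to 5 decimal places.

w1 = Lv₀ = (0·4 + 3·1 + 0·3; 3·4 + 4·1 + 4·3; 0·4 + 4·1 + 4·3) = (3, 28, 16)
w2 = Lw1 = (0·3 + 3·28 + 0·16; 3·3 + 4·28 + 4·16; 0·3 + 4·28 + 4·16) = (84, 185, 176)
w3 = Lw2 = (555, 1696, 1444)
Ratio at component: 1696 / 185 = 9.16757

λ ≈ 9.16757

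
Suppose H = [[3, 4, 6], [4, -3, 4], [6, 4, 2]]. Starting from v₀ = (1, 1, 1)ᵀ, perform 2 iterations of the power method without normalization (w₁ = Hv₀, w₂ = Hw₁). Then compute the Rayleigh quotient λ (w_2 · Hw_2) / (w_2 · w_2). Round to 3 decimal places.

w1 = Hv₀ = (3·1 + 4·1 + 6·1; 4·1 + (-3)·1 + 4·1; 6·1 + 4·1 + 2·1) = (13, 5, 12)
w2 = Hw1 = (3·13 + 4·5 + 6·12; 4·13 + (-3)·5 + 4·12; 6·13 + 4·5 + 2·12) = (131, 85, 122)
Hw2 = (1465, 757, 1370)
w2·Hw2 = 131·1465 + 85·757 + 122·1370 = 423400; w2·w2 = 131·131 + 85·85 + 122·122 = 39270
λ ≈ 423400/39270 = 10.782

10.782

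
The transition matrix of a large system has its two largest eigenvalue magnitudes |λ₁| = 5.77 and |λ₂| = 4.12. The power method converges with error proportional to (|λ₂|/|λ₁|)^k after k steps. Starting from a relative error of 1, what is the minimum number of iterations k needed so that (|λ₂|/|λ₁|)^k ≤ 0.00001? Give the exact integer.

|λ₂/λ₁| = 4.12/5.77 = 0.71404
Need k ≥ ln(0.00001) / ln(0.71404) = -11.5129 / -0.3368 ≈ 34.181
Smallest integer k satisfying the bound: 35

35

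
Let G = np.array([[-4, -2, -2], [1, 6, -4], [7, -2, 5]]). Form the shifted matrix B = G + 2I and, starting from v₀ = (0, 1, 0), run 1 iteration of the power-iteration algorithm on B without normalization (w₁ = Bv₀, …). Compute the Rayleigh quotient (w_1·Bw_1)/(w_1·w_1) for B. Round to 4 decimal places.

B = G + 2I has rows (-2, -2, -2); (1, 8, -4); (7, -2, 7)
w1 = Bv₀ = ((-2)·0 + (-2)·1 + (-2)·0; 1·0 + 8·1 + (-4)·0; 7·0 + (-2)·1 + 7·0) = (-2, 8, -2)
Bw1 = (-8, 70, -44)
w1·Bw1 = 664; w1·w1 = 72; μ ≈ 664/72 = 9.2222

μ ≈ 9.2222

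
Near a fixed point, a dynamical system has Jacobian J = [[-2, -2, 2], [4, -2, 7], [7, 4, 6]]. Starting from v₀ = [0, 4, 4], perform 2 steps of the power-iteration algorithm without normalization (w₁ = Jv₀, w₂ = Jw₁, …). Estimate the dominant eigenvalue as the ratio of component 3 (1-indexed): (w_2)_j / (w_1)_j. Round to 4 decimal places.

w1 = Jv₀ = (0, 20, 40)
w2 = Jw1 = (40, 240, 320)
Ratio at component: 320 / 40 = 8.0000

8.0000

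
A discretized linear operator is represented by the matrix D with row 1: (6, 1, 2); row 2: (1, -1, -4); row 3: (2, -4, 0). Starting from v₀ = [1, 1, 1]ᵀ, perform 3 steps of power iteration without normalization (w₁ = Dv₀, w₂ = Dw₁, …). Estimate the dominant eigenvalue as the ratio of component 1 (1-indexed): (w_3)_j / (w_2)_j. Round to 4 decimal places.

λ ≈ 7.9348

w1 = Dv₀ = (9, -4, -2)
w2 = Dw1 = (46, 21, 34)
w3 = Dw2 = (365, -111, 8)
Ratio at component: 365 / 46 = 7.9348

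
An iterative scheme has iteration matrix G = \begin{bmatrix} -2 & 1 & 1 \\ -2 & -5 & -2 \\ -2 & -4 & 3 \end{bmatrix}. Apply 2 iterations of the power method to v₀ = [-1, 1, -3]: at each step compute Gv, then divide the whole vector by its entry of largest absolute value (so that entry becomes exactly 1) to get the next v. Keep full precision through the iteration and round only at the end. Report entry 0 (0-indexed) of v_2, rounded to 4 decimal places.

0.1778

Gv0 = (0.00000, 3.00000, -11.00000); divide by -11.00000 → v1 = (0.00000, -0.27273, 1.00000)
Gv1 = (0.72727, -0.63636, 4.09091); divide by 4.09091 → v2 = (0.17778, -0.15556, 1.00000)
Requested entry of v2: -8/-45 = 0.1778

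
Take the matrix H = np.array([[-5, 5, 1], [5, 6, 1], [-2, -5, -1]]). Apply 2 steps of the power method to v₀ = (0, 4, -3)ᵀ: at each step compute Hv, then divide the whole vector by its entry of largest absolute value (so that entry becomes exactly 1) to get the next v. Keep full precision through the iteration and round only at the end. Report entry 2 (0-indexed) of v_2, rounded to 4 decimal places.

Hv0 = (17.00000, 21.00000, -17.00000); divide by 21.00000 → v1 = (0.80952, 1.00000, -0.80952)
Hv1 = (0.14286, 9.23810, -5.80952); divide by 9.23810 → v2 = (0.01546, 1.00000, -0.62887)
Requested entry of v2: -122/194 = -0.6289

-0.6289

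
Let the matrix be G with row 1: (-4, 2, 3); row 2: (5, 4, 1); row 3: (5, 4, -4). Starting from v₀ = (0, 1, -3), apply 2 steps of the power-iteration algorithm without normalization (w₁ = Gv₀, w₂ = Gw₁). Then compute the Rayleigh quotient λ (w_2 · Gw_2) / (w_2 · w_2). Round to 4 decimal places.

w1 = Gv₀ = (-7, 1, 16)
w2 = Gw1 = (78, -15, -95)
Gw2 = (-627, 235, 710)
w2·Gw2 = 78·(-627) + (-15)·235 + (-95)·710 = -119881; w2·w2 = 78·78 + (-15)·(-15) + (-95)·(-95) = 15334
λ ≈ -119881/15334 = -7.8180

λ ≈ -7.8180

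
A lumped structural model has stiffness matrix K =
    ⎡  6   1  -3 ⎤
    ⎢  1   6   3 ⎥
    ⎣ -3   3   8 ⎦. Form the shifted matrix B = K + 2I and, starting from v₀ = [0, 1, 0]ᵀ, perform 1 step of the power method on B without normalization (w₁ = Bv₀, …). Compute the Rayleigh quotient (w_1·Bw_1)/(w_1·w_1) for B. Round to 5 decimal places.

B = K + 2I has rows (8, 1, -3); (1, 8, 3); (-3, 3, 10)
w1 = Bv₀ = (1, 8, 3)
Bw1 = (7, 74, 51)
w1·Bw1 = 752; w1·w1 = 74; μ ≈ 752/74 = 10.16216

10.16216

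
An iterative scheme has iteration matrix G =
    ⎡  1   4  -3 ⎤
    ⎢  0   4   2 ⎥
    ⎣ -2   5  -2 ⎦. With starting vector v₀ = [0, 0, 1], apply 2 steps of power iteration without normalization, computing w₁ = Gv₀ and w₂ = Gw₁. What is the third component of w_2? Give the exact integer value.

20

w1 = Gv₀ = (-3, 2, -2)
w2 = Gw1 = (11, 4, 20)
The requested component of w2 is 20.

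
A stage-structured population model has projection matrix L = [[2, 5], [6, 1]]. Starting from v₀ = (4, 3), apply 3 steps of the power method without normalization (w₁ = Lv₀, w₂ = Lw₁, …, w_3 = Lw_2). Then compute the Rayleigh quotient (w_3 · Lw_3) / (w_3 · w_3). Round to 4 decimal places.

6.9662

w1 = Lv₀ = (2·4 + 5·3; 6·4 + 1·3) = (23, 27)
w2 = Lw1 = (2·23 + 5·27; 6·23 + 1·27) = (181, 165)
w3 = Lw2 = (1187, 1251)
Lw3 = (8629, 8373)
w3·Lw3 = 1187·8629 + 1251·8373 = 20717246; w3·w3 = 1187·1187 + 1251·1251 = 2973970
λ ≈ 20717246/2973970 = 6.9662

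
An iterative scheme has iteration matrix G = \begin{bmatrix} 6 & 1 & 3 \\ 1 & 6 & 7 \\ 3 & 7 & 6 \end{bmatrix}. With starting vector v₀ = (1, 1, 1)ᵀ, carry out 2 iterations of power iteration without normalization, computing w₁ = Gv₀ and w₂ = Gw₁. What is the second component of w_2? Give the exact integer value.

206

w1 = Gv₀ = (6·1 + 1·1 + 3·1; 1·1 + 6·1 + 7·1; 3·1 + 7·1 + 6·1) = (10, 14, 16)
w2 = Gw1 = (6·10 + 1·14 + 3·16; 1·10 + 6·14 + 7·16; 3·10 + 7·14 + 6·16) = (122, 206, 224)
The requested component of w2 is 206.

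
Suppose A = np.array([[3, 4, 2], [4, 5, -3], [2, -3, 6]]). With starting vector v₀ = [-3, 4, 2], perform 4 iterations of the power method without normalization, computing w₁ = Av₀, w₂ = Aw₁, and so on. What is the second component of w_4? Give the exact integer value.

w1 = Av₀ = (3·(-3) + 4·4 + 2·2; 4·(-3) + 5·4 + (-3)·2; 2·(-3) + (-3)·4 + 6·2) = (11, 2, -6)
w2 = Aw1 = (3·11 + 4·2 + 2·(-6); 4·11 + 5·2 + (-3)·(-6); 2·11 + (-3)·2 + 6·(-6)) = (29, 72, -20)
w3 = Aw2 = (335, 536, -278)
w4 = Aw3 = (2593, 4854, -2606)
The requested component of w4 is 4854.

4854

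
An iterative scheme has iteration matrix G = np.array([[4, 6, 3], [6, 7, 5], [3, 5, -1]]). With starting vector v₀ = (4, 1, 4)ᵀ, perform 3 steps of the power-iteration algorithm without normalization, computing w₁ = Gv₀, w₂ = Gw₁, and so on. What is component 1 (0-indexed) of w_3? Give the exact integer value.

w1 = Gv₀ = (4·4 + 6·1 + 3·4; 6·4 + 7·1 + 5·4; 3·4 + 5·1 + (-1)·4) = (34, 51, 13)
w2 = Gw1 = (4·34 + 6·51 + 3·13; 6·34 + 7·51 + 5·13; 3·34 + 5·51 + (-1)·13) = (481, 626, 344)
w3 = Gw2 = (6712, 8988, 4229)
The requested component of w3 is 8988.

8988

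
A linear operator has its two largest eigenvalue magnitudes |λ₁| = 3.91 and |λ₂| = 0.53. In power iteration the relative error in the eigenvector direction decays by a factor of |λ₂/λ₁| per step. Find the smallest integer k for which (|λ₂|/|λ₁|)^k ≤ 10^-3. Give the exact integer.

|λ₂/λ₁| = 0.53/3.91 = 0.13555
Need k ≥ ln(10^-3) / ln(0.13555) = -6.9078 / -1.9984 ≈ 3.457
Smallest integer k satisfying the bound: 4

4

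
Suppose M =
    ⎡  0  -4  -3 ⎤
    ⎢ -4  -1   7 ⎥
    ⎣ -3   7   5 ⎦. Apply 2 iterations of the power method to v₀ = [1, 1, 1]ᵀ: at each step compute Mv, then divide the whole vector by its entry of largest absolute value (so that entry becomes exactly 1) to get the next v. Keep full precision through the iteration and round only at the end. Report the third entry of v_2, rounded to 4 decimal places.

0.8989

Mv0 = (-7.00000, 2.00000, 9.00000); divide by 9.00000 → v1 = (-0.77778, 0.22222, 1.00000)
Mv1 = (-3.88889, 9.88889, 8.88889); divide by 9.88889 → v2 = (-0.39326, 1.00000, 0.89888)
Requested entry of v2: 80/89 = 0.8989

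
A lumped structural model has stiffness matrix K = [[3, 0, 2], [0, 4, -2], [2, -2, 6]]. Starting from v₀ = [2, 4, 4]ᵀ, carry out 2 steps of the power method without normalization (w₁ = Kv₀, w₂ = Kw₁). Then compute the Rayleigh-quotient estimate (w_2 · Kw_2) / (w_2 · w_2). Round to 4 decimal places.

w1 = Kv₀ = (14, 8, 20)
w2 = Kw1 = (82, -8, 132)
Kw2 = (510, -296, 972)
w2·Kw2 = 82·510 + (-8)·(-296) + 132·972 = 172492; w2·w2 = 82·82 + (-8)·(-8) + 132·132 = 24212
λ ≈ 172492/24212 = 7.1242

7.1242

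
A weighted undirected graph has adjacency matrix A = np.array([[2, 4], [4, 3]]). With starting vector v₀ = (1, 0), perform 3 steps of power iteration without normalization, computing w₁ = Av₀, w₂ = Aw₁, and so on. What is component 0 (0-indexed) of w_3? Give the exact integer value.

120

w1 = Av₀ = (2, 4)
w2 = Aw1 = (20, 20)
w3 = Aw2 = (120, 140)
The requested component of w3 is 120.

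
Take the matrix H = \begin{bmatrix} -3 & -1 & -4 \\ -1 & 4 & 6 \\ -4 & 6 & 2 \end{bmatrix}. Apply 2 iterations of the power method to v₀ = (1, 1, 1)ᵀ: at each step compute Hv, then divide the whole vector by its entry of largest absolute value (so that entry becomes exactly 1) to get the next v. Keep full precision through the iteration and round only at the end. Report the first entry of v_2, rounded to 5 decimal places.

-0.01064

Hv0 = (-8.000000, 9.000000, 4.000000); divide by 9.000000 → v1 = (-0.888889, 1.000000, 0.444444)
Hv1 = (-0.111111, 7.555556, 10.444444); divide by 10.444444 → v2 = (-0.010638, 0.723404, 1.000000)
Requested entry of v2: -1/94 = -0.01064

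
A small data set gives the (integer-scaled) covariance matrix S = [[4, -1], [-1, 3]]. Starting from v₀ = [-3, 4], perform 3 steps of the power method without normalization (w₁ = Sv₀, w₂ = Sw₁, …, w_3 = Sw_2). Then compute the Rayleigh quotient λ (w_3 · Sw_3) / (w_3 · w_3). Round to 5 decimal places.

w1 = Sv₀ = (4·(-3) + (-1)·4; (-1)·(-3) + 3·4) = (-16, 15)
w2 = Sw1 = (4·(-16) + (-1)·15; (-1)·(-16) + 3·15) = (-79, 61)
w3 = Sw2 = (-377, 262)
Sw3 = (-1770, 1163)
w3·Sw3 = (-377)·(-1770) + 262·1163 = 971996; w3·w3 = (-377)·(-377) + 262·262 = 210773
λ ≈ 971996/210773 = 4.61158

λ ≈ 4.61158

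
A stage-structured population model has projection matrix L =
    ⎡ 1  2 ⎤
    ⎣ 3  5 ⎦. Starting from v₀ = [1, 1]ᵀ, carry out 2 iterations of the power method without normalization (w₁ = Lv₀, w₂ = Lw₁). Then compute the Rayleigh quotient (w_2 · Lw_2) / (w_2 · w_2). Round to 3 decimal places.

w1 = Lv₀ = (3, 8)
w2 = Lw1 = (19, 49)
Lw2 = (117, 302)
w2·Lw2 = 19·117 + 49·302 = 17021; w2·w2 = 19·19 + 49·49 = 2762
λ ≈ 17021/2762 = 6.163

λ ≈ 6.163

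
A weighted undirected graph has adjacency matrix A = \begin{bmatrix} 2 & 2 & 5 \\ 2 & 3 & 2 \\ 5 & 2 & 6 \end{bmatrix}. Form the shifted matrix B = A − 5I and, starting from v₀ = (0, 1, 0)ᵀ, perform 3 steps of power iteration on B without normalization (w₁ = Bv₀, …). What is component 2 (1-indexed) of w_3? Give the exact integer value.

-8

B = A − 5I has rows (-3, 2, 5); (2, -2, 2); (5, 2, 1)
w1 = Bv₀ = (2, -2, 2)
w2 = Bw1 = (0, 12, 8)
w3 = Bw2 = (64, -8, 32)
Requested component of w3: -8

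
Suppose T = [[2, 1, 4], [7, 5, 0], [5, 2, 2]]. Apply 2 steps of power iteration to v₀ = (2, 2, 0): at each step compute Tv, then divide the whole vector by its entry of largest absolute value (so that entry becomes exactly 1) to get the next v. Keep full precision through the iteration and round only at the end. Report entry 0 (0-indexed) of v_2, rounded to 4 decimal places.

Tv0 = (6.00000, 24.00000, 14.00000); divide by 24.00000 → v1 = (0.25000, 1.00000, 0.58333)
Tv1 = (3.83333, 6.75000, 4.41667); divide by 6.75000 → v2 = (0.56790, 1.00000, 0.65432)
Requested entry of v2: 92/162 = 0.5679

0.5679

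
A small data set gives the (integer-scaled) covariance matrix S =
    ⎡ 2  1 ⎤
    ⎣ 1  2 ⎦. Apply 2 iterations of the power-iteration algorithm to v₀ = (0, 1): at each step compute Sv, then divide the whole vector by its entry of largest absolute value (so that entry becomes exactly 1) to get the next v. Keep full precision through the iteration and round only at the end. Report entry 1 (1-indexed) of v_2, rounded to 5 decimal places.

0.80000

Sv0 = (1.000000, 2.000000); divide by 2.000000 → v1 = (0.500000, 1.000000)
Sv1 = (2.000000, 2.500000); divide by 2.500000 → v2 = (0.800000, 1.000000)
Requested entry of v2: 4/5 = 0.80000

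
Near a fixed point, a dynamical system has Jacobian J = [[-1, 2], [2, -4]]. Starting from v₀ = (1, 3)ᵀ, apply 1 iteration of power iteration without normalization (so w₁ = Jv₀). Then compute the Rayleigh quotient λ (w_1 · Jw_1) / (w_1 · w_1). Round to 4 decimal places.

w1 = Jv₀ = ((-1)·1 + 2·3; 2·1 + (-4)·3) = (5, -10)
Jw1 = (-25, 50)
w1·Jw1 = 5·(-25) + (-10)·50 = -625; w1·w1 = 5·5 + (-10)·(-10) = 125
λ ≈ -625/125 = -5.0000

-5.0000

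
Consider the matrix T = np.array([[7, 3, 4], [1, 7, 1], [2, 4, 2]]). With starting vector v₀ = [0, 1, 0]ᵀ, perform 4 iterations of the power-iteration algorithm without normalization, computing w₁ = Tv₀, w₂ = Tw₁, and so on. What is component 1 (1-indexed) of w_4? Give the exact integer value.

w1 = Tv₀ = (3, 7, 4)
w2 = Tw1 = (58, 56, 42)
w3 = Tw2 = (742, 492, 424)
w4 = Tw3 = (8366, 4610, 4300)
The requested component of w4 is 8366.

8366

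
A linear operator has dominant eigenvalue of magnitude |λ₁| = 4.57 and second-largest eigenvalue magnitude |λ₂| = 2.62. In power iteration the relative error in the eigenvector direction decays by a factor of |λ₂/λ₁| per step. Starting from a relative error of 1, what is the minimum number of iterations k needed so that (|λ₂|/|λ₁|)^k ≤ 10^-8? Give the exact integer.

|λ₂/λ₁| = 2.62/4.57 = 0.57330
Need k ≥ ln(10^-8) / ln(0.57330) = -18.4207 / -0.5563 ≈ 33.111
Smallest integer k satisfying the bound: 34

34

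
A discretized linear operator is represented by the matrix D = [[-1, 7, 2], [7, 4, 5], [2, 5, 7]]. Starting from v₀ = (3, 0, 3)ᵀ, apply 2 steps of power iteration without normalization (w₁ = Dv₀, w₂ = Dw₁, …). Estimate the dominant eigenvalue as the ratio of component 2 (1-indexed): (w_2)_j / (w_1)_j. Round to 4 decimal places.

λ ≈ 8.3333

w1 = Dv₀ = ((-1)·3 + 7·0 + 2·3; 7·3 + 4·0 + 5·3; 2·3 + 5·0 + 7·3) = (3, 36, 27)
w2 = Dw1 = ((-1)·3 + 7·36 + 2·27; 7·3 + 4·36 + 5·27; 2·3 + 5·36 + 7·27) = (303, 300, 375)
Ratio at component: 300 / 36 = 8.3333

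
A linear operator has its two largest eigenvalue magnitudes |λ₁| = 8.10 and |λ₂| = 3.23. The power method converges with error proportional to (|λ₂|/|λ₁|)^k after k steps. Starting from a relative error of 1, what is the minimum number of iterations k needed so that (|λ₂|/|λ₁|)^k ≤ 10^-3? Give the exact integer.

|λ₂/λ₁| = 3.23/8.10 = 0.39877
Need k ≥ ln(10^-3) / ln(0.39877) = -6.9078 / -0.9194 ≈ 7.513
Smallest integer k satisfying the bound: 8

8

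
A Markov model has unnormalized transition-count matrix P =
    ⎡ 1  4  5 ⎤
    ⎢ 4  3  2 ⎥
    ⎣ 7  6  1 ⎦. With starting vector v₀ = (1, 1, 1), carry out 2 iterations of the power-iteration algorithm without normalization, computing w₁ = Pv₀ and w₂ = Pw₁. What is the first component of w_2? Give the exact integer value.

116

w1 = Pv₀ = (1·1 + 4·1 + 5·1; 4·1 + 3·1 + 2·1; 7·1 + 6·1 + 1·1) = (10, 9, 14)
w2 = Pw1 = (1·10 + 4·9 + 5·14; 4·10 + 3·9 + 2·14; 7·10 + 6·9 + 1·14) = (116, 95, 138)
The requested component of w2 is 116.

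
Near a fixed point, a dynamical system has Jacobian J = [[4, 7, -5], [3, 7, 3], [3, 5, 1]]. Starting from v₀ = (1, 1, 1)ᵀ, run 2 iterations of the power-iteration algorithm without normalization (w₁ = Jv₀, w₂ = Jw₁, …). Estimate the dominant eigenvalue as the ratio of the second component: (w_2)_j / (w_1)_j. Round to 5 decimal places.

w1 = Jv₀ = (4·1 + 7·1 + (-5)·1; 3·1 + 7·1 + 3·1; 3·1 + 5·1 + 1·1) = (6, 13, 9)
w2 = Jw1 = (4·6 + 7·13 + (-5)·9; 3·6 + 7·13 + 3·9; 3·6 + 5·13 + 1·9) = (70, 136, 92)
Ratio at component: 136 / 13 = 10.46154

λ ≈ 10.46154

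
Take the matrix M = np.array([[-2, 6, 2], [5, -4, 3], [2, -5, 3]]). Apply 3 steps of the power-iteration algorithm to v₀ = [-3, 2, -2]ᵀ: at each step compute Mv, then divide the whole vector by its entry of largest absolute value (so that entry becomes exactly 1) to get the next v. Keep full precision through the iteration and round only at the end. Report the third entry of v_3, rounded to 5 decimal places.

-0.54067

Mv0 = (14.000000, -29.000000, -22.000000); divide by -29.000000 → v1 = (-0.482759, 1.000000, 0.758621)
Mv1 = (8.482759, -4.137931, -3.689655); divide by 8.482759 → v2 = (1.000000, -0.487805, -0.434959)
Mv2 = (-5.796748, 5.646341, 3.134146); divide by -5.796748 → v3 = (1.000000, -0.974053, -0.540673)
Requested entry of v3: -771/1426 = -0.54067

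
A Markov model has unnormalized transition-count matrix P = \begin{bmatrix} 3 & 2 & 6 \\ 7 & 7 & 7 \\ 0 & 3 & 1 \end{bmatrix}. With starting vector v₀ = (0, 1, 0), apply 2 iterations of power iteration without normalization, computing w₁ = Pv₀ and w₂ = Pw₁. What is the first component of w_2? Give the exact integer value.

38

w1 = Pv₀ = (2, 7, 3)
w2 = Pw1 = (38, 84, 24)
The requested component of w2 is 38.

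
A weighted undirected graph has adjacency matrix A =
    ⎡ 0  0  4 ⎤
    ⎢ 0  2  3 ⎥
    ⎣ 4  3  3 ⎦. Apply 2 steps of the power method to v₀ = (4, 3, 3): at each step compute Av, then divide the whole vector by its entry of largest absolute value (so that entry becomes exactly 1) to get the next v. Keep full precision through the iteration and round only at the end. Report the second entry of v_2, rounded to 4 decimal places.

Av0 = (12.00000, 15.00000, 34.00000); divide by 34.00000 → v1 = (0.35294, 0.44118, 1.00000)
Av1 = (4.00000, 3.88235, 5.73529); divide by 5.73529 → v2 = (0.69744, 0.67692, 1.00000)
Requested entry of v2: 132/195 = 0.6769

0.6769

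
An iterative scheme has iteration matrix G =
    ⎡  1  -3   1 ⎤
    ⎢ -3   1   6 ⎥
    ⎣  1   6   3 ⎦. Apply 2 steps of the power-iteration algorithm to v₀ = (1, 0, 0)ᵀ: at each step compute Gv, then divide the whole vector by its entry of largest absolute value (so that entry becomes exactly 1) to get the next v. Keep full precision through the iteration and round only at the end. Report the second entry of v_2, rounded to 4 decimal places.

Gv0 = (1.00000, -3.00000, 1.00000); divide by -3.00000 → v1 = (-0.33333, 1.00000, -0.33333)
Gv1 = (-3.66667, 0.00000, 4.66667); divide by 4.66667 → v2 = (-0.78571, 0.00000, 1.00000)
Requested entry of v2: 0/-14 = 0.0000

0.0000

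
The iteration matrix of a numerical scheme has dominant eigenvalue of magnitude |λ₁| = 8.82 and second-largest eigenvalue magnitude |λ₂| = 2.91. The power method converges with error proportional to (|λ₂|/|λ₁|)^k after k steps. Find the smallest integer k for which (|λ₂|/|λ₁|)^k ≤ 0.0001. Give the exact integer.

|λ₂/λ₁| = 2.91/8.82 = 0.32993
Need k ≥ ln(0.0001) / ln(0.32993) = -9.2103 / -1.1089 ≈ 8.306
Smallest integer k satisfying the bound: 9

9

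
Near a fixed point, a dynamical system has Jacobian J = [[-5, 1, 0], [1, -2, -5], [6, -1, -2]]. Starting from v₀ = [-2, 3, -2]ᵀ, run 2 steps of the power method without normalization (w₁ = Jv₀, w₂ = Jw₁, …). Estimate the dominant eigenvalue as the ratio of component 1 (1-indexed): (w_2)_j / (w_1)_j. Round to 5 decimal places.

w1 = Jv₀ = ((-5)·(-2) + 1·3 + 0·(-2); 1·(-2) + (-2)·3 + (-5)·(-2); 6·(-2) + (-1)·3 + (-2)·(-2)) = (13, 2, -11)
w2 = Jw1 = ((-5)·13 + 1·2 + 0·(-11); 1·13 + (-2)·2 + (-5)·(-11); 6·13 + (-1)·2 + (-2)·(-11)) = (-63, 64, 98)
Ratio at component: -63 / 13 = -4.84615

-4.84615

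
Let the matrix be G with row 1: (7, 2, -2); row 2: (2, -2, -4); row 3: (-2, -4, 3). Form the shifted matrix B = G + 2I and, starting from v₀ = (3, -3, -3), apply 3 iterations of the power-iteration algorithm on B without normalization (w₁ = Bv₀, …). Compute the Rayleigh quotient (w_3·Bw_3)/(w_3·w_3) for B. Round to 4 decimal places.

μ ≈ 10.9954

B = G + 2I has rows (9, 2, -2); (2, 0, -4); (-2, -4, 5)
w1 = Bv₀ = (27, 18, -9)
w2 = Bw1 = (297, 90, -171)
w3 = Bw2 = (3195, 1278, -1809)
Bw3 = (34929, 13626, -20547)
w3·Bw3 = 166181706; w3·w3 = 15113790; μ ≈ 166181706/15113790 = 10.9954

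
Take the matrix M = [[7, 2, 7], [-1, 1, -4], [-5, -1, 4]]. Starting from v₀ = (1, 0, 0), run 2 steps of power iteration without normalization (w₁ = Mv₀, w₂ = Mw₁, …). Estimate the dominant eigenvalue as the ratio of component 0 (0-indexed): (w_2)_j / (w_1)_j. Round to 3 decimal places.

1.714

w1 = Mv₀ = (7, -1, -5)
w2 = Mw1 = (12, 12, -54)
Ratio at component: 12 / 7 = 1.714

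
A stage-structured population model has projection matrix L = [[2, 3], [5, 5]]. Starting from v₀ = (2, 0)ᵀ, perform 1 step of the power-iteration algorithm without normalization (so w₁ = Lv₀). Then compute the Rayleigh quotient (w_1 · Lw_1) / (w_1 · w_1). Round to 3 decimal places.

λ ≈ 7.345

w1 = Lv₀ = (4, 10)
Lw1 = (38, 70)
w1·Lw1 = 4·38 + 10·70 = 852; w1·w1 = 4·4 + 10·10 = 116
λ ≈ 852/116 = 7.345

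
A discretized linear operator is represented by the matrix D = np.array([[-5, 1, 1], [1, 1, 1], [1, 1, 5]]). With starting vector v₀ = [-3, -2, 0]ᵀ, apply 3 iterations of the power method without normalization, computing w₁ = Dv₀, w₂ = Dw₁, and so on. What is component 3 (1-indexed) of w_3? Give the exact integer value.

w1 = Dv₀ = ((-5)·(-3) + 1·(-2) + 1·0; 1·(-3) + 1·(-2) + 1·0; 1·(-3) + 1·(-2) + 5·0) = (13, -5, -5)
w2 = Dw1 = ((-5)·13 + 1·(-5) + 1·(-5); 1·13 + 1·(-5) + 1·(-5); 1·13 + 1·(-5) + 5·(-5)) = (-75, 3, -17)
w3 = Dw2 = (361, -89, -157)
The requested component of w3 is -157.

-157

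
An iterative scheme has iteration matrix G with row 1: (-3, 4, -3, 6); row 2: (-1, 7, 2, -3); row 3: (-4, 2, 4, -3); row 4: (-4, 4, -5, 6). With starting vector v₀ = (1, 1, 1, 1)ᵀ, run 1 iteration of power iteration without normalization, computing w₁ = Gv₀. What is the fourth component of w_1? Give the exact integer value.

w1 = Gv₀ = ((-3)·1 + 4·1 + (-3)·1 + 6·1; (-1)·1 + 7·1 + 2·1 + (-3)·1; (-4)·1 + 2·1 + 4·1 + (-3)·1; (-4)·1 + 4·1 + (-5)·1 + 6·1) = (4, 5, -1, 1)
The requested component of w1 is 1.

1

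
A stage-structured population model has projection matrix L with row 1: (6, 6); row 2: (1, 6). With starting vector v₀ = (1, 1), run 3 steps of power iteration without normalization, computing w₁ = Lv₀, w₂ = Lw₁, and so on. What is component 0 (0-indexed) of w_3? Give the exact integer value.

w1 = Lv₀ = (12, 7)
w2 = Lw1 = (114, 54)
w3 = Lw2 = (1008, 438)
The requested component of w3 is 1008.

1008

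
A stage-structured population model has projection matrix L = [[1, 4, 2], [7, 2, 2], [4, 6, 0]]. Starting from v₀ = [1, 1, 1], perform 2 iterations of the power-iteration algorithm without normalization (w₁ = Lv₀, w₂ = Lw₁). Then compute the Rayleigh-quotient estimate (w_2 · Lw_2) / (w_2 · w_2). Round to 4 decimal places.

9.0780

w1 = Lv₀ = (1·1 + 4·1 + 2·1; 7·1 + 2·1 + 2·1; 4·1 + 6·1 + 0·1) = (7, 11, 10)
w2 = Lw1 = (1·7 + 4·11 + 2·10; 7·7 + 2·11 + 2·10; 4·7 + 6·11 + 0·10) = (71, 91, 94)
Lw2 = (623, 867, 830)
w2·Lw2 = 71·623 + 91·867 + 94·830 = 201150; w2·w2 = 71·71 + 91·91 + 94·94 = 22158
λ ≈ 201150/22158 = 9.0780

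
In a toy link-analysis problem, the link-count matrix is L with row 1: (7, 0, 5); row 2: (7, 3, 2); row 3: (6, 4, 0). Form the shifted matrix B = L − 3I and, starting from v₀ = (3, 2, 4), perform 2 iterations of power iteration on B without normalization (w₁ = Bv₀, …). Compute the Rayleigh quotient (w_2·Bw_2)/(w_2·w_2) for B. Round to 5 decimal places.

7.35230

B = L − 3I has rows (4, 0, 5); (7, 0, 2); (6, 4, -3)
w1 = Bv₀ = (4·3 + 0·2 + 5·4; 7·3 + 0·2 + 2·4; 6·3 + 4·2 + (-3)·4) = (32, 29, 14)
w2 = Bw1 = (4·32 + 0·29 + 5·14; 7·32 + 0·29 + 2·14; 6·32 + 4·29 + (-3)·14) = (198, 252, 266)
Bw2 = (2122, 1918, 1398)
w2·Bw2 = 1275360; w2·w2 = 173464; μ ≈ 1275360/173464 = 7.35230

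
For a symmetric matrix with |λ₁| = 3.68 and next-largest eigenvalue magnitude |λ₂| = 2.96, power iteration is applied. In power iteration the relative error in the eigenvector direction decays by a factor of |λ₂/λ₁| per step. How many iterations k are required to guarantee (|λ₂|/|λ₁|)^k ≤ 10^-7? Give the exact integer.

|λ₂/λ₁| = 2.96/3.68 = 0.80435
Need k ≥ ln(10^-7) / ln(0.80435) = -16.1181 / -0.2177 ≈ 74.030
Smallest integer k satisfying the bound: 75

75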